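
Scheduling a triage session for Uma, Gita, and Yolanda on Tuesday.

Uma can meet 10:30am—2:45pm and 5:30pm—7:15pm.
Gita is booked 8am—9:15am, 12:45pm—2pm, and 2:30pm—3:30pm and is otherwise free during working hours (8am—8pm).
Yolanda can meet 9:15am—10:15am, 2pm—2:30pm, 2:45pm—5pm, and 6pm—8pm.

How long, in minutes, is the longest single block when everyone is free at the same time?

Gita free within 08:00–20:00: 09:15–12:45, 14:00–14:30, 15:30–20:00.
Uma ∩ Gita: 10:30–12:45, 14:00–14:30, 17:30–19:15.
Uma ∩ Gita ∩ Yolanda: 14:00–14:30, 18:00–19:15.
Common window lengths: 30, 75 min; longest is 75.

75 minutes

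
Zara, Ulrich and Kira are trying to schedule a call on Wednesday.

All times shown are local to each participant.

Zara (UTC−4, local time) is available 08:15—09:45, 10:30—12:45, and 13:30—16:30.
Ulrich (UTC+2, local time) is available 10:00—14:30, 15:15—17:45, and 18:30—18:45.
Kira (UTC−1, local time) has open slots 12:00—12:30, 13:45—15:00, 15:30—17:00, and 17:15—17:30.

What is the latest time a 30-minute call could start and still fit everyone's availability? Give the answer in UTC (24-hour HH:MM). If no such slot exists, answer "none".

15:15

Zara → UTC: 12:15–13:45, 14:30–16:45, 17:30–20:30.
Ulrich → UTC: 08:00–12:30, 13:15–15:45, 16:30–16:45.
Kira → UTC: 13:00–13:30, 14:45–16:00, 16:30–18:00, 18:15–18:30.
Zara ∩ Ulrich: 12:15–12:30, 13:15–13:45, 14:30–15:45, 16:30–16:45.
Zara ∩ Ulrich ∩ Kira: 13:15–13:30, 14:45–15:45, 16:30–16:45.
Windows ≥ 30 min: 14:45–15:45.
Latest start in the last window 14:45–15:45 is 15:45 − 30 min = 15:15.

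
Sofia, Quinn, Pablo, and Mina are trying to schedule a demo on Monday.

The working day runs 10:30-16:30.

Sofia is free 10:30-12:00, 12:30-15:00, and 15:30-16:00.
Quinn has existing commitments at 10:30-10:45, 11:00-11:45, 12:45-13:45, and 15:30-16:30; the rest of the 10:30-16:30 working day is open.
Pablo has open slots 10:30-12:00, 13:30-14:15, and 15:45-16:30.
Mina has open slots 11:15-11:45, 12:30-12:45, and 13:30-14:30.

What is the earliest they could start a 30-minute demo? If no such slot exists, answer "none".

13:45

Quinn free within 10:30–16:30: 10:45–11:00, 11:45–12:45, 13:45–15:30.
Sofia ∩ Quinn: 10:45–11:00, 11:45–12:00, 12:30–12:45, 13:45–15:00.
Sofia ∩ Quinn ∩ Pablo: 10:45–11:00, 11:45–12:00, 13:45–14:15.
Sofia ∩ Quinn ∩ Pablo ∩ Mina: 13:45–14:15.
Windows ≥ 30 min: 13:45–14:15.
Earliest such window starts at 13:45.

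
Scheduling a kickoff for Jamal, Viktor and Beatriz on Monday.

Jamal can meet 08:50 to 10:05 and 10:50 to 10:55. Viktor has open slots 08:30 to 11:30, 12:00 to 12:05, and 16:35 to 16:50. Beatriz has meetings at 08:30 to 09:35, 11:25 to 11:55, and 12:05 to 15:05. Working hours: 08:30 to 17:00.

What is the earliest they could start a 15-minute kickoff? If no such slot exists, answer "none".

09:35

Beatriz free within 08:30–17:00: 09:35–11:25, 11:55–12:05, 15:05–17:00.
Jamal ∩ Viktor: 08:50–10:05, 10:50–10:55.
Jamal ∩ Viktor ∩ Beatriz: 09:35–10:05, 10:50–10:55.
Windows ≥ 15 min: 09:35–10:05.
Earliest such window starts at 09:35.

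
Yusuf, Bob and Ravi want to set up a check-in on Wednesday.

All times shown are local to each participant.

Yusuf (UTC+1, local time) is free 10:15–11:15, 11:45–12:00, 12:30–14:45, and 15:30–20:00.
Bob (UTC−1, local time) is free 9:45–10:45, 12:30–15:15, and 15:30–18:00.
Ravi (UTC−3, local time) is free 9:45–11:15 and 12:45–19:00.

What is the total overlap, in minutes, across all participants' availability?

195 minutes

Yusuf → UTC: 09:15–10:15, 10:45–11:00, 11:30–13:45, 14:30–19:00.
Bob → UTC: 10:45–11:45, 13:30–16:15, 16:30–19:00.
Ravi → UTC: 12:45–14:15, 15:45–22:00.
Yusuf ∩ Bob: 10:45–11:00, 11:30–11:45, 13:30–13:45, 14:30–16:15, 16:30–19:00.
Yusuf ∩ Bob ∩ Ravi: 13:30–13:45, 15:45–16:15, 16:30–19:00.
Total common minutes: 15 + 30 + 150 = 195.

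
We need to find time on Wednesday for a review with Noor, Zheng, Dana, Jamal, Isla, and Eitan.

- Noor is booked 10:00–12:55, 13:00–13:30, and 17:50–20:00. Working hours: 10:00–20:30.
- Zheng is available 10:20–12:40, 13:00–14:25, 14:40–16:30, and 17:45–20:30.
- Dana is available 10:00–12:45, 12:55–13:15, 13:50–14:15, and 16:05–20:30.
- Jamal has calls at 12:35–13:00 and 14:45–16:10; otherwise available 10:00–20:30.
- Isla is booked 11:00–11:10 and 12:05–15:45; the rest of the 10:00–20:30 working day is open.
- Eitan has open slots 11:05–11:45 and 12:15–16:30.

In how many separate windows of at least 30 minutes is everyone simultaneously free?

Noor free within 10:00–20:30: 12:55–13:00, 13:30–17:50, 20:00–20:30.
Jamal free within 10:00–20:30: 10:00–12:35, 13:00–14:45, 16:10–20:30.
Isla free within 10:00–20:30: 10:00–11:00, 11:10–12:05, 15:45–20:30.
Noor ∩ Zheng: 13:30–14:25, 14:40–16:30, 17:45–17:50, 20:00–20:30.
Noor ∩ Zheng ∩ Dana: 13:50–14:15, 16:05–16:30, 17:45–17:50, 20:00–20:30.
Noor ∩ Zheng ∩ Dana ∩ Jamal: 13:50–14:15, 16:10–16:30, 17:45–17:50, 20:00–20:30.
Noor ∩ Zheng ∩ Dana ∩ Jamal ∩ Isla: 16:10–16:30, 17:45–17:50, 20:00–20:30.
Noor ∩ Zheng ∩ Dana ∩ Jamal ∩ Isla ∩ Eitan: 16:10–16:30.
Windows ≥ 30 min: (none).
That's 0 windows.

0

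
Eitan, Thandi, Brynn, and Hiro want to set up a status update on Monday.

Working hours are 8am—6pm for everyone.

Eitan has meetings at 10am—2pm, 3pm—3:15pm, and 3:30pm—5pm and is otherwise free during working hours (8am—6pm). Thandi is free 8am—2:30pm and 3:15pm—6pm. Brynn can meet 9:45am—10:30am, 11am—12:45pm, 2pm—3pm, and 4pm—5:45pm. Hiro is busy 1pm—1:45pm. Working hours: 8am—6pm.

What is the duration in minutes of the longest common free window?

Eitan free within 08:00–18:00: 08:00–10:00, 14:00–15:00, 15:15–15:30, 17:00–18:00.
Hiro free within 08:00–18:00: 08:00–13:00, 13:45–18:00.
Eitan ∩ Thandi: 08:00–10:00, 14:00–14:30, 15:15–15:30, 17:00–18:00.
Eitan ∩ Thandi ∩ Brynn: 09:45–10:00, 14:00–14:30, 17:00–17:45.
Eitan ∩ Thandi ∩ Brynn ∩ Hiro: 09:45–10:00, 14:00–14:30, 17:00–17:45.
Common window lengths: 15, 30, 45 min; longest is 45.

45 minutes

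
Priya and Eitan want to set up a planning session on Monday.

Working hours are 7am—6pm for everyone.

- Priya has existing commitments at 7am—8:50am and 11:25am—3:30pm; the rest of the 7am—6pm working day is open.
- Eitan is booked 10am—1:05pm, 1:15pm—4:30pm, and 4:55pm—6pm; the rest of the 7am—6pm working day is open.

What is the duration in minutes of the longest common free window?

70 minutes

Priya free within 07:00–18:00: 08:50–11:25, 15:30–18:00.
Eitan free within 07:00–18:00: 07:00–10:00, 13:05–13:15, 16:30–16:55.
Priya ∩ Eitan: 08:50–10:00, 16:30–16:55.
Common window lengths: 70, 25 min; longest is 70.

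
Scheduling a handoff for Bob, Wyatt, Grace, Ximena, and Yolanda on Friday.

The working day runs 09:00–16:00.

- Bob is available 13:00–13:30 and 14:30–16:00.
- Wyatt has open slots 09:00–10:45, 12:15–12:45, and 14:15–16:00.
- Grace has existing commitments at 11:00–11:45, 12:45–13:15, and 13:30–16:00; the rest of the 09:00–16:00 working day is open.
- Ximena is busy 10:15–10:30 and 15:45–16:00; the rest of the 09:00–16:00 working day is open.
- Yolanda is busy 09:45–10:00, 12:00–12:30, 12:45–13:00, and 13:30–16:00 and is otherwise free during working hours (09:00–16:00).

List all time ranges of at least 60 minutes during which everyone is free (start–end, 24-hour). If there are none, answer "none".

Grace free within 09:00–16:00: 09:00–11:00, 11:45–12:45, 13:15–13:30.
Ximena free within 09:00–16:00: 09:00–10:15, 10:30–15:45.
Yolanda free within 09:00–16:00: 09:00–09:45, 10:00–12:00, 12:30–12:45, 13:00–13:30.
Bob ∩ Wyatt: 14:30–16:00.
Bob ∩ Wyatt ∩ Grace: (none).
Bob ∩ Wyatt ∩ Grace ∩ Ximena: (none).
Bob ∩ Wyatt ∩ Grace ∩ Ximena ∩ Yolanda: (none).
Windows ≥ 60 min: (none).

none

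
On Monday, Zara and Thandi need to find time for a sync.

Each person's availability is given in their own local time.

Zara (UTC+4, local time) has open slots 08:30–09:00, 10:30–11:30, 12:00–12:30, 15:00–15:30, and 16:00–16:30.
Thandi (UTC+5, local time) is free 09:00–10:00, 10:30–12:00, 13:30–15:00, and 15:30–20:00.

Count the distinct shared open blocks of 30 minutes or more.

4

Zara → UTC: 04:30–05:00, 06:30–07:30, 08:00–08:30, 11:00–11:30, 12:00–12:30.
Thandi → UTC: 04:00–05:00, 05:30–07:00, 08:30–10:00, 10:30–15:00.
Zara ∩ Thandi: 04:30–05:00, 06:30–07:00, 11:00–11:30, 12:00–12:30.
Windows ≥ 30 min: 04:30–05:00, 06:30–07:00, 11:00–11:30, 12:00–12:30.
That's 4 windows.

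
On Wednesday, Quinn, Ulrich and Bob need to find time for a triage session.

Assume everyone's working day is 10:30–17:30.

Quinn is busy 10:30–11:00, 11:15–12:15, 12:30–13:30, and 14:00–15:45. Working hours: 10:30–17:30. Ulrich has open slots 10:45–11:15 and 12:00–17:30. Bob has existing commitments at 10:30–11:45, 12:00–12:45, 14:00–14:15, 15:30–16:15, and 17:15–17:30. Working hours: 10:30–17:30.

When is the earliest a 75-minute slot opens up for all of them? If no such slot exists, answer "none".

none

Quinn free within 10:30–17:30: 11:00–11:15, 12:15–12:30, 13:30–14:00, 15:45–17:30.
Bob free within 10:30–17:30: 11:45–12:00, 12:45–14:00, 14:15–15:30, 16:15–17:15.
Quinn ∩ Ulrich: 11:00–11:15, 12:15–12:30, 13:30–14:00, 15:45–17:30.
Quinn ∩ Ulrich ∩ Bob: 13:30–14:00, 16:15–17:15.
Windows ≥ 75 min: (none).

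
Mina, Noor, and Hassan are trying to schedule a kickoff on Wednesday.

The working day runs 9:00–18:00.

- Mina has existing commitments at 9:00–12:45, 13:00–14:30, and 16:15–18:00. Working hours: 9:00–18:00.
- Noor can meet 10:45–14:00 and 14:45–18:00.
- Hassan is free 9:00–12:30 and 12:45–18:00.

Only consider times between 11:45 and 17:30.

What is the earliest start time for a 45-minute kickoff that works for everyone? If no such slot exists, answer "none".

Mina free within 09:00–18:00: 12:45–13:00, 14:30–16:15.
Mina ∩ Noor: 12:45–13:00, 14:45–16:15.
Mina ∩ Noor ∩ Hassan: 12:45–13:00, 14:45–16:15.
Restricted to 11:45–17:30: 12:45–13:00, 14:45–16:15.
Windows ≥ 45 min: 14:45–16:15.
Earliest such window starts at 14:45.

14:45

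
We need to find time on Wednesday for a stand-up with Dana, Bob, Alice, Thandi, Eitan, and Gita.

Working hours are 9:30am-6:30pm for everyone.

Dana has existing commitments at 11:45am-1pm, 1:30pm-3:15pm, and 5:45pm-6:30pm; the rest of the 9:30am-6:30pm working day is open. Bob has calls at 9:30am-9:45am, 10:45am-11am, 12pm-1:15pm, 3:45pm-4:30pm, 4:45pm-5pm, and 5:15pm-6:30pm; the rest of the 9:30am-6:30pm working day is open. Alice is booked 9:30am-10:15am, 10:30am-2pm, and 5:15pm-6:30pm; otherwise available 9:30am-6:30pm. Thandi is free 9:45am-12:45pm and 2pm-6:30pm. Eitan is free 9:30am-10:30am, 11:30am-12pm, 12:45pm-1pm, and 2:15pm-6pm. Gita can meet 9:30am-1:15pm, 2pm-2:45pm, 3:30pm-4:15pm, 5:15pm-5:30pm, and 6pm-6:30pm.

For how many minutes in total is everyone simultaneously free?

Dana free within 09:30–18:30: 09:30–11:45, 13:00–13:30, 15:15–17:45.
Bob free within 09:30–18:30: 09:45–10:45, 11:00–12:00, 13:15–15:45, 16:30–16:45, 17:00–17:15.
Alice free within 09:30–18:30: 10:15–10:30, 14:00–17:15.
Dana ∩ Bob: 09:45–10:45, 11:00–11:45, 13:15–13:30, 15:15–15:45, 16:30–16:45, 17:00–17:15.
Dana ∩ Bob ∩ Alice: 10:15–10:30, 15:15–15:45, 16:30–16:45, 17:00–17:15.
Dana ∩ Bob ∩ Alice ∩ Thandi: 10:15–10:30, 15:15–15:45, 16:30–16:45, 17:00–17:15.
Dana ∩ Bob ∩ Alice ∩ Thandi ∩ Eitan: 10:15–10:30, 15:15–15:45, 16:30–16:45, 17:00–17:15.
Dana ∩ Bob ∩ Alice ∩ Thandi ∩ Eitan ∩ Gita: 10:15–10:30, 15:30–15:45.
Total common minutes: 15 + 15 = 30.

30 minutes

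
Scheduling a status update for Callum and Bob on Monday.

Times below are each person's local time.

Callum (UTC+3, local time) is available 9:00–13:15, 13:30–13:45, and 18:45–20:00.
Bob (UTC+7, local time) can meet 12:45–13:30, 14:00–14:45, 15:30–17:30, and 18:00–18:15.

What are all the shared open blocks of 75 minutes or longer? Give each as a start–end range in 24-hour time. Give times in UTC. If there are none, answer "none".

08:30–10:15

Callum → UTC: 06:00–10:15, 10:30–10:45, 15:45–17:00.
Bob → UTC: 05:45–06:30, 07:00–07:45, 08:30–10:30, 11:00–11:15.
Callum ∩ Bob: 06:00–06:30, 07:00–07:45, 08:30–10:15.
Windows ≥ 75 min: 08:30–10:15.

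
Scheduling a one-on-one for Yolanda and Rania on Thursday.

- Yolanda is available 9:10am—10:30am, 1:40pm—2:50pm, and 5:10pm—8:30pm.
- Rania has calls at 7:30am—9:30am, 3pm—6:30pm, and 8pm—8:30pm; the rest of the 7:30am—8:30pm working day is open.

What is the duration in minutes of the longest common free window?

Rania free within 07:30–20:30: 09:30–15:00, 18:30–20:00.
Yolanda ∩ Rania: 09:30–10:30, 13:40–14:50, 18:30–20:00.
Common window lengths: 60, 70, 90 min; longest is 90.

90 minutes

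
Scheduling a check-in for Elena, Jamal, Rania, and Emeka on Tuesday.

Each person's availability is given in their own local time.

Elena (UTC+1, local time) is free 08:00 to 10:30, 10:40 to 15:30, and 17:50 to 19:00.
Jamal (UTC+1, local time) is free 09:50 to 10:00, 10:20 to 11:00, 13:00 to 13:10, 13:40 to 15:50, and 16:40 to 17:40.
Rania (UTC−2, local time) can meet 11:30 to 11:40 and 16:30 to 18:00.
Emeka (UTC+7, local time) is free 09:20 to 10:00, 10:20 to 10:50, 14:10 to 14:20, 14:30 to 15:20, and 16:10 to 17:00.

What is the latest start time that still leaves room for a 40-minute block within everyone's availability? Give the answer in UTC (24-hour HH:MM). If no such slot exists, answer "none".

Elena → UTC: 07:00–09:30, 09:40–14:30, 16:50–18:00.
Jamal → UTC: 08:50–09:00, 09:20–10:00, 12:00–12:10, 12:40–14:50, 15:40–16:40.
Rania → UTC: 13:30–13:40, 18:30–20:00.
Emeka → UTC: 02:20–03:00, 03:20–03:50, 07:10–07:20, 07:30–08:20, 09:10–10:00.
Elena ∩ Jamal: 08:50–09:00, 09:20–09:30, 09:40–10:00, 12:00–12:10, 12:40–14:30.
Elena ∩ Jamal ∩ Rania: 13:30–13:40.
Elena ∩ Jamal ∩ Rania ∩ Emeka: (none).
Windows ≥ 40 min: (none).

none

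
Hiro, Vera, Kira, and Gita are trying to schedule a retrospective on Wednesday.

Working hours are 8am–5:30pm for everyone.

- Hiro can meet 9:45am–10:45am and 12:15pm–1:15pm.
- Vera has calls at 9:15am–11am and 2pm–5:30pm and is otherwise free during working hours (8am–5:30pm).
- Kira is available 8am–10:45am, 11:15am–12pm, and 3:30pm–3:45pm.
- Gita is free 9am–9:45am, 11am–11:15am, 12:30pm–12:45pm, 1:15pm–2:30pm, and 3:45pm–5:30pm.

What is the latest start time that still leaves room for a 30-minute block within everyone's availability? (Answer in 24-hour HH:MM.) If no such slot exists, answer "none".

Vera free within 08:00–17:30: 08:00–09:15, 11:00–14:00.
Hiro ∩ Vera: 12:15–13:15.
Hiro ∩ Vera ∩ Kira: (none).
Hiro ∩ Vera ∩ Kira ∩ Gita: (none).
Windows ≥ 30 min: (none).

none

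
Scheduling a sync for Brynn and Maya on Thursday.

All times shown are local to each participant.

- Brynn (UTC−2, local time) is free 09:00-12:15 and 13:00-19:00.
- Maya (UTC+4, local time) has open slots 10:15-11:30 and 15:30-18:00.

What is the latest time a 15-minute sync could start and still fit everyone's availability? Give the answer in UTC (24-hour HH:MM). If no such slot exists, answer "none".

13:45

Brynn → UTC: 11:00–14:15, 15:00–21:00.
Maya → UTC: 06:15–07:30, 11:30–14:00.
Brynn ∩ Maya: 11:30–14:00.
Windows ≥ 15 min: 11:30–14:00.
Latest start in the last window 11:30–14:00 is 14:00 − 15 min = 13:45.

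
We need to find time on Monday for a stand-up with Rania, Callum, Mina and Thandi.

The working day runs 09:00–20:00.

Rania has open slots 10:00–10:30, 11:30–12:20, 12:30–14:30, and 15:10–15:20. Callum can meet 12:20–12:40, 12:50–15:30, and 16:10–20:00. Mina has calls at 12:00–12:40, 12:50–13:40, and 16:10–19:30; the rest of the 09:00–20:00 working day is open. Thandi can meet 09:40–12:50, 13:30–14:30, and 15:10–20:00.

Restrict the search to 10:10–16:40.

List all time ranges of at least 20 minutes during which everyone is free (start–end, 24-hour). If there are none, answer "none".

Mina free within 09:00–20:00: 09:00–12:00, 12:40–12:50, 13:40–16:10, 19:30–20:00.
Rania ∩ Callum: 12:30–12:40, 12:50–14:30, 15:10–15:20.
Rania ∩ Callum ∩ Mina: 13:40–14:30, 15:10–15:20.
Rania ∩ Callum ∩ Mina ∩ Thandi: 13:40–14:30, 15:10–15:20.
Restricted to 10:10–16:40: 13:40–14:30, 15:10–15:20.
Windows ≥ 20 min: 13:40–14:30.

13:40–14:30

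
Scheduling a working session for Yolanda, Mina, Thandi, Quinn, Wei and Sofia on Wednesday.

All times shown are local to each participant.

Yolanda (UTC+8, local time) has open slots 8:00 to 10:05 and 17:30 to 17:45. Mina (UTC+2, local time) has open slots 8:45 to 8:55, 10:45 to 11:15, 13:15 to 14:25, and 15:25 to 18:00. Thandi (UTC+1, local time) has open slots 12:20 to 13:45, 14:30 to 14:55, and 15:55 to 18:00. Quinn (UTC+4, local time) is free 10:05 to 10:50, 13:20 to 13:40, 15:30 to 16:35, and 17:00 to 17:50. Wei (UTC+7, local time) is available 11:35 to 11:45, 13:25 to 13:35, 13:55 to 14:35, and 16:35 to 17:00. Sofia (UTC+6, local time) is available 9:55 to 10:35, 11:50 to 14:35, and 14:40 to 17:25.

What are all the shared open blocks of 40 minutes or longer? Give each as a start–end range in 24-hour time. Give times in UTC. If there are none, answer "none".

none

Yolanda → UTC: 00:00–02:05, 09:30–09:45.
Mina → UTC: 06:45–06:55, 08:45–09:15, 11:15–12:25, 13:25–16:00.
Thandi → UTC: 11:20–12:45, 13:30–13:55, 14:55–17:00.
Quinn → UTC: 06:05–06:50, 09:20–09:40, 11:30–12:35, 13:00–13:50.
Wei → UTC: 04:35–04:45, 06:25–06:35, 06:55–07:35, 09:35–10:00.
Sofia → UTC: 03:55–04:35, 05:50–08:35, 08:40–11:25.
Yolanda ∩ Mina: (none).
Yolanda ∩ Mina ∩ Thandi: (none).
Yolanda ∩ Mina ∩ Thandi ∩ Quinn: (none).
Yolanda ∩ Mina ∩ Thandi ∩ Quinn ∩ Wei: (none).
Yolanda ∩ Mina ∩ Thandi ∩ Quinn ∩ Wei ∩ Sofia: (none).
Windows ≥ 40 min: (none).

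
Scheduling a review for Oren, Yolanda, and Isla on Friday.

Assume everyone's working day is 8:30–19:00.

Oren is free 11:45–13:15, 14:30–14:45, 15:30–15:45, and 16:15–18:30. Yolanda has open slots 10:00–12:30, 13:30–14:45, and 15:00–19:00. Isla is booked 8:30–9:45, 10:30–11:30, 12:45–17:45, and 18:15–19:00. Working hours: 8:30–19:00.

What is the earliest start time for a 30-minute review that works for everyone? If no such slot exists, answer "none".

11:45

Isla free within 08:30–19:00: 09:45–10:30, 11:30–12:45, 17:45–18:15.
Oren ∩ Yolanda: 11:45–12:30, 14:30–14:45, 15:30–15:45, 16:15–18:30.
Oren ∩ Yolanda ∩ Isla: 11:45–12:30, 17:45–18:15.
Windows ≥ 30 min: 11:45–12:30, 17:45–18:15.
Earliest such window starts at 11:45.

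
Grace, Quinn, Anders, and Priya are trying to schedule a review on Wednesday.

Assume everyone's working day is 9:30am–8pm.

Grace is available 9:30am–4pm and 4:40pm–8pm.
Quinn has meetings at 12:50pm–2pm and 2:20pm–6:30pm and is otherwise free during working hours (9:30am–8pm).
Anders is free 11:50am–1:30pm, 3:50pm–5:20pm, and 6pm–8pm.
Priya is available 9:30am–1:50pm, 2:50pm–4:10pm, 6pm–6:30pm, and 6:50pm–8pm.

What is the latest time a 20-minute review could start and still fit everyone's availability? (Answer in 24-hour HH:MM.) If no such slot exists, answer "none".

19:40

Quinn free within 09:30–20:00: 09:30–12:50, 14:00–14:20, 18:30–20:00.
Grace ∩ Quinn: 09:30–12:50, 14:00–14:20, 18:30–20:00.
Grace ∩ Quinn ∩ Anders: 11:50–12:50, 18:30–20:00.
Grace ∩ Quinn ∩ Anders ∩ Priya: 11:50–12:50, 18:50–20:00.
Windows ≥ 20 min: 11:50–12:50, 18:50–20:00.
Latest start in the last window 18:50–20:00 is 20:00 − 20 min = 19:40.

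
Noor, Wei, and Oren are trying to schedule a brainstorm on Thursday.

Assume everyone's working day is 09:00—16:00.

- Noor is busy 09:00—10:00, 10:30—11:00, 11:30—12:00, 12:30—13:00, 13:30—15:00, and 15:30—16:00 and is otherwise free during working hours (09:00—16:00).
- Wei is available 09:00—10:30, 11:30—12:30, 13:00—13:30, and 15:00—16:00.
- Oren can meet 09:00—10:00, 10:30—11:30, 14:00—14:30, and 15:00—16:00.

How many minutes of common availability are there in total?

30 minutes

Noor free within 09:00–16:00: 10:00–10:30, 11:00–11:30, 12:00–12:30, 13:00–13:30, 15:00–15:30.
Noor ∩ Wei: 10:00–10:30, 12:00–12:30, 13:00–13:30, 15:00–15:30.
Noor ∩ Wei ∩ Oren: 15:00–15:30.
Total common minutes: 30.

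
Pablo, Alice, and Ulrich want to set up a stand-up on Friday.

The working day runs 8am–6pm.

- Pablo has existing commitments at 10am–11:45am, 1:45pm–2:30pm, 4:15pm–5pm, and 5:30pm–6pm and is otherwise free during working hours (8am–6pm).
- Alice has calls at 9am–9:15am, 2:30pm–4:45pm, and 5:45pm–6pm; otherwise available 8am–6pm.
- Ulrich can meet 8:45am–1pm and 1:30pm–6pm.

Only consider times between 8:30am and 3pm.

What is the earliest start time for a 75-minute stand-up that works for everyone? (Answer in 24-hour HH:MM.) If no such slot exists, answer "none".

Pablo free within 08:00–18:00: 08:00–10:00, 11:45–13:45, 14:30–16:15, 17:00–17:30.
Alice free within 08:00–18:00: 08:00–09:00, 09:15–14:30, 16:45–17:45.
Pablo ∩ Alice: 08:00–09:00, 09:15–10:00, 11:45–13:45, 17:00–17:30.
Pablo ∩ Alice ∩ Ulrich: 08:45–09:00, 09:15–10:00, 11:45–13:00, 13:30–13:45, 17:00–17:30.
Restricted to 08:30–15:00: 08:45–09:00, 09:15–10:00, 11:45–13:00, 13:30–13:45.
Windows ≥ 75 min: 11:45–13:00.
Earliest such window starts at 11:45.

11:45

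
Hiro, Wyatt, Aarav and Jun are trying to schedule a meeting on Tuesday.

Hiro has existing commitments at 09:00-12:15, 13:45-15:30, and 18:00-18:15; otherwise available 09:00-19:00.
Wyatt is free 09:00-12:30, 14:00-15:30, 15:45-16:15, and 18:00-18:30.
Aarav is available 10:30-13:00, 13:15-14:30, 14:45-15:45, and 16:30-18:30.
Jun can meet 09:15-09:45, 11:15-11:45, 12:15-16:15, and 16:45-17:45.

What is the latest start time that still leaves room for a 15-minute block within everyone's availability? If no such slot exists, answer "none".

Hiro free within 09:00–19:00: 12:15–13:45, 15:30–18:00, 18:15–19:00.
Hiro ∩ Wyatt: 12:15–12:30, 15:45–16:15, 18:15–18:30.
Hiro ∩ Wyatt ∩ Aarav: 12:15–12:30, 18:15–18:30.
Hiro ∩ Wyatt ∩ Aarav ∩ Jun: 12:15–12:30.
Windows ≥ 15 min: 12:15–12:30.
Latest start in the last window 12:15–12:30 is 12:30 − 15 min = 12:15.

12:15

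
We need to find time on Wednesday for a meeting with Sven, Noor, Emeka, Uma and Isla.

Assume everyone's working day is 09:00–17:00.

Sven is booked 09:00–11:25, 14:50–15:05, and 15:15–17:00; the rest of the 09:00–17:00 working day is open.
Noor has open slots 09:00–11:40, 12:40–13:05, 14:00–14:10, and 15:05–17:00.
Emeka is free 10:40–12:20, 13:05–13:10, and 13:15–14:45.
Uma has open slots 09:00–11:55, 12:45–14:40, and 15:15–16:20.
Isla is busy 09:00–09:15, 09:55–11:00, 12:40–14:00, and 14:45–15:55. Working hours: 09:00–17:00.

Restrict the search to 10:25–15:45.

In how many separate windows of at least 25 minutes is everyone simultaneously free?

0

Sven free within 09:00–17:00: 11:25–14:50, 15:05–15:15.
Isla free within 09:00–17:00: 09:15–09:55, 11:00–12:40, 14:00–14:45, 15:55–17:00.
Sven ∩ Noor: 11:25–11:40, 12:40–13:05, 14:00–14:10, 15:05–15:15.
Sven ∩ Noor ∩ Emeka: 11:25–11:40, 14:00–14:10.
Sven ∩ Noor ∩ Emeka ∩ Uma: 11:25–11:40, 14:00–14:10.
Sven ∩ Noor ∩ Emeka ∩ Uma ∩ Isla: 11:25–11:40, 14:00–14:10.
Restricted to 10:25–15:45: 11:25–11:40, 14:00–14:10.
Windows ≥ 25 min: (none).
That's 0 windows.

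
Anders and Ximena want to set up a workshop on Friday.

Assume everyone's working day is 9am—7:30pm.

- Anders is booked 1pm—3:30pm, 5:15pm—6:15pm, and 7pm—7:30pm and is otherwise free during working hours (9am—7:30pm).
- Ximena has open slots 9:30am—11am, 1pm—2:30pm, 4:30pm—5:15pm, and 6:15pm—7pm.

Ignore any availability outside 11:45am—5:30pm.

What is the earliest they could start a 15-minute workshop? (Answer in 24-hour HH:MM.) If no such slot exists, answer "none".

Anders free within 09:00–19:30: 09:00–13:00, 15:30–17:15, 18:15–19:00.
Anders ∩ Ximena: 09:30–11:00, 16:30–17:15, 18:15–19:00.
Restricted to 11:45–17:30: 16:30–17:15.
Windows ≥ 15 min: 16:30–17:15.
Earliest such window starts at 16:30.

16:30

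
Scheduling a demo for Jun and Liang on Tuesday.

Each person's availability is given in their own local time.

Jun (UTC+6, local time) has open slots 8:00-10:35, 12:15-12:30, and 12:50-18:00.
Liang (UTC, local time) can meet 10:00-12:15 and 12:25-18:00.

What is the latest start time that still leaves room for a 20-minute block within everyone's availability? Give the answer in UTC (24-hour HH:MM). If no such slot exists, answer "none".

11:40

Jun → UTC: 02:00–04:35, 06:15–06:30, 06:50–12:00.
Liang → UTC: 10:00–12:15, 12:25–18:00.
Jun ∩ Liang: 10:00–12:00.
Windows ≥ 20 min: 10:00–12:00.
Latest start in the last window 10:00–12:00 is 12:00 − 20 min = 11:40.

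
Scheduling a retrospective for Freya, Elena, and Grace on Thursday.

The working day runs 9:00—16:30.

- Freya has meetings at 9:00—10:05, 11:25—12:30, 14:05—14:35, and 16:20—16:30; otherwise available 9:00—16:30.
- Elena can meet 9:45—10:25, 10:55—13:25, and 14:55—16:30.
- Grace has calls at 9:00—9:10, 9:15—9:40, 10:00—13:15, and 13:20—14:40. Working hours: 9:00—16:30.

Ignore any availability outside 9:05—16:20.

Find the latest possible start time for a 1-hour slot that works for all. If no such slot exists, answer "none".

15:20

Freya free within 09:00–16:30: 10:05–11:25, 12:30–14:05, 14:35–16:20.
Grace free within 09:00–16:30: 09:10–09:15, 09:40–10:00, 13:15–13:20, 14:40–16:30.
Freya ∩ Elena: 10:05–10:25, 10:55–11:25, 12:30–13:25, 14:55–16:20.
Freya ∩ Elena ∩ Grace: 13:15–13:20, 14:55–16:20.
Restricted to 09:05–16:20: 13:15–13:20, 14:55–16:20.
Windows ≥ 60 min: 14:55–16:20.
Latest start in the last window 14:55–16:20 is 16:20 − 60 min = 15:20.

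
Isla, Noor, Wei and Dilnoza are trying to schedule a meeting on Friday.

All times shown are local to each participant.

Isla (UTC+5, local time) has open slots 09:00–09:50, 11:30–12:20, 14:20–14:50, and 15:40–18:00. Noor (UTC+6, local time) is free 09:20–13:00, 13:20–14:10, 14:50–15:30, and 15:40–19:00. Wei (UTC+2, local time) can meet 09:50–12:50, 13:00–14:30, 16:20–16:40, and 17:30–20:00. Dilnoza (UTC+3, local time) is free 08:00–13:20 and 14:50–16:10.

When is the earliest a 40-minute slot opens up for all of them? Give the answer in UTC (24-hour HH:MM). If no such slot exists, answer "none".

11:50

Isla → UTC: 04:00–04:50, 06:30–07:20, 09:20–09:50, 10:40–13:00.
Noor → UTC: 03:20–07:00, 07:20–08:10, 08:50–09:30, 09:40–13:00.
Wei → UTC: 07:50–10:50, 11:00–12:30, 14:20–14:40, 15:30–18:00.
Dilnoza → UTC: 05:00–10:20, 11:50–13:10.
Isla ∩ Noor: 04:00–04:50, 06:30–07:00, 09:20–09:30, 09:40–09:50, 10:40–13:00.
Isla ∩ Noor ∩ Wei: 09:20–09:30, 09:40–09:50, 10:40–10:50, 11:00–12:30.
Isla ∩ Noor ∩ Wei ∩ Dilnoza: 09:20–09:30, 09:40–09:50, 11:50–12:30.
Windows ≥ 40 min: 11:50–12:30.
Earliest such window starts at 11:50.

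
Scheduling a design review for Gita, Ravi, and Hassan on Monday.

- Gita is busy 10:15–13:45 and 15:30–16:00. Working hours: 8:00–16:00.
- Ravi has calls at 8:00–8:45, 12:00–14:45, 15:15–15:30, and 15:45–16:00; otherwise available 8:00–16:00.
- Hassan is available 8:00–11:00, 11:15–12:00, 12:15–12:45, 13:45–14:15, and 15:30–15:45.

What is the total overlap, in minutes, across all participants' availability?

90 minutes

Gita free within 08:00–16:00: 08:00–10:15, 13:45–15:30.
Ravi free within 08:00–16:00: 08:45–12:00, 14:45–15:15, 15:30–15:45.
Gita ∩ Ravi: 08:45–10:15, 14:45–15:15.
Gita ∩ Ravi ∩ Hassan: 08:45–10:15.
Total common minutes: 90.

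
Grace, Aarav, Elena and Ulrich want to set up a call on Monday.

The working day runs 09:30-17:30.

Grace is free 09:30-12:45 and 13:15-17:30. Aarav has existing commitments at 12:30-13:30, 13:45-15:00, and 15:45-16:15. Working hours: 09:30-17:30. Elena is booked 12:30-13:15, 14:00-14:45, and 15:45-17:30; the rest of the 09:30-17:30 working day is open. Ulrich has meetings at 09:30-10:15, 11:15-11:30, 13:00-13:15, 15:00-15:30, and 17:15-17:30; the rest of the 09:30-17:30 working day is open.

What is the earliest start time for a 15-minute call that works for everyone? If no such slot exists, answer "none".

10:15

Aarav free within 09:30–17:30: 09:30–12:30, 13:30–13:45, 15:00–15:45, 16:15–17:30.
Elena free within 09:30–17:30: 09:30–12:30, 13:15–14:00, 14:45–15:45.
Ulrich free within 09:30–17:30: 10:15–11:15, 11:30–13:00, 13:15–15:00, 15:30–17:15.
Grace ∩ Aarav: 09:30–12:30, 13:30–13:45, 15:00–15:45, 16:15–17:30.
Grace ∩ Aarav ∩ Elena: 09:30–12:30, 13:30–13:45, 15:00–15:45.
Grace ∩ Aarav ∩ Elena ∩ Ulrich: 10:15–11:15, 11:30–12:30, 13:30–13:45, 15:30–15:45.
Windows ≥ 15 min: 10:15–11:15, 11:30–12:30, 13:30–13:45, 15:30–15:45.
Earliest such window starts at 10:15.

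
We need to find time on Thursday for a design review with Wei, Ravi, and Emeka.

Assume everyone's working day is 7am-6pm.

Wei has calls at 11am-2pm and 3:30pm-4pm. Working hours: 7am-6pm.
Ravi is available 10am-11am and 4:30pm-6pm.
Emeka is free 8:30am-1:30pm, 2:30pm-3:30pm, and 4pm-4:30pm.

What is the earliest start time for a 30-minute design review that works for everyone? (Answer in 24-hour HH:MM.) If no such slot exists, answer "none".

Wei free within 07:00–18:00: 07:00–11:00, 14:00–15:30, 16:00–18:00.
Wei ∩ Ravi: 10:00–11:00, 16:30–18:00.
Wei ∩ Ravi ∩ Emeka: 10:00–11:00.
Windows ≥ 30 min: 10:00–11:00.
Earliest such window starts at 10:00.

10:00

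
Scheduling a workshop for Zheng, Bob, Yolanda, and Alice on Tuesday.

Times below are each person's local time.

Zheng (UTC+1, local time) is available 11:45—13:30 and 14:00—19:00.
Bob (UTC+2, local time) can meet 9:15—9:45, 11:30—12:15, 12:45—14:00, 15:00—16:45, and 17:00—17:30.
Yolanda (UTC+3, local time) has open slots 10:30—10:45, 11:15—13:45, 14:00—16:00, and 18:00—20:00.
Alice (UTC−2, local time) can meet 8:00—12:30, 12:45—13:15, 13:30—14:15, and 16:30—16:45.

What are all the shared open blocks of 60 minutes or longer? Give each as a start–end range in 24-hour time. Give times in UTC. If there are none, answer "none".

11:00–12:00

Zheng → UTC: 10:45–12:30, 13:00–18:00.
Bob → UTC: 07:15–07:45, 09:30–10:15, 10:45–12:00, 13:00–14:45, 15:00–15:30.
Yolanda → UTC: 07:30–07:45, 08:15–10:45, 11:00–13:00, 15:00–17:00.
Alice → UTC: 10:00–14:30, 14:45–15:15, 15:30–16:15, 18:30–18:45.
Zheng ∩ Bob: 10:45–12:00, 13:00–14:45, 15:00–15:30.
Zheng ∩ Bob ∩ Yolanda: 11:00–12:00, 15:00–15:30.
Zheng ∩ Bob ∩ Yolanda ∩ Alice: 11:00–12:00, 15:00–15:15.
Windows ≥ 60 min: 11:00–12:00.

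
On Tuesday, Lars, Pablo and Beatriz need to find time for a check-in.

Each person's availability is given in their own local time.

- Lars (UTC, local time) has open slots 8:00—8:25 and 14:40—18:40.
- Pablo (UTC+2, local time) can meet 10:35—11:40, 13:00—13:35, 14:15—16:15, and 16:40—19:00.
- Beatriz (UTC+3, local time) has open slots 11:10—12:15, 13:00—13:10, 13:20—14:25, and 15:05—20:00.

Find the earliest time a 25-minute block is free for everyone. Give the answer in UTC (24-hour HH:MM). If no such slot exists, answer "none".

Lars → UTC: 08:00–08:25, 14:40–18:40.
Pablo → UTC: 08:35–09:40, 11:00–11:35, 12:15–14:15, 14:40–17:00.
Beatriz → UTC: 08:10–09:15, 10:00–10:10, 10:20–11:25, 12:05–17:00.
Lars ∩ Pablo: 14:40–17:00.
Lars ∩ Pablo ∩ Beatriz: 14:40–17:00.
Windows ≥ 25 min: 14:40–17:00.
Earliest such window starts at 14:40.

14:40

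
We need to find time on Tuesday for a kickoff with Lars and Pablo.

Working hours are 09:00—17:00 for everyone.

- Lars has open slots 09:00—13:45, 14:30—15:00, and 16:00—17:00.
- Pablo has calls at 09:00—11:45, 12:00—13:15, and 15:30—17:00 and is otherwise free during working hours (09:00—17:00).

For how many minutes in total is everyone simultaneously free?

Pablo free within 09:00–17:00: 11:45–12:00, 13:15–15:30.
Lars ∩ Pablo: 11:45–12:00, 13:15–13:45, 14:30–15:00.
Total common minutes: 15 + 30 + 30 = 75.

75 minutes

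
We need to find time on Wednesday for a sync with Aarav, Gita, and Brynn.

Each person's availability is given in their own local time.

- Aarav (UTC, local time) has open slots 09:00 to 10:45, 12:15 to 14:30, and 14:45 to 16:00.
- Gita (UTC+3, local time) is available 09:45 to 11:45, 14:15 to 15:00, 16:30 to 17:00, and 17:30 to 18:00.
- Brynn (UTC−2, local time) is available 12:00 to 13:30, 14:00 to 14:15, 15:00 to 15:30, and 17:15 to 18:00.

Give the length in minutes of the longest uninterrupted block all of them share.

Aarav → UTC: 09:00–10:45, 12:15–14:30, 14:45–16:00.
Gita → UTC: 06:45–08:45, 11:15–12:00, 13:30–14:00, 14:30–15:00.
Brynn → UTC: 14:00–15:30, 16:00–16:15, 17:00–17:30, 19:15–20:00.
Aarav ∩ Gita: 13:30–14:00, 14:45–15:00.
Aarav ∩ Gita ∩ Brynn: 14:45–15:00.
Single common window of 15 minutes.

15 minutes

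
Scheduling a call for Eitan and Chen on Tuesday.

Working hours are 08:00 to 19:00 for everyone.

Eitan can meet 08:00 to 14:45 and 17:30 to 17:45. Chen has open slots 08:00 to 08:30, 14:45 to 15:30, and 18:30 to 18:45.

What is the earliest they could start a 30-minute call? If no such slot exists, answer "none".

Eitan ∩ Chen: 08:00–08:30.
Windows ≥ 30 min: 08:00–08:30.
Earliest such window starts at 08:00.

08:00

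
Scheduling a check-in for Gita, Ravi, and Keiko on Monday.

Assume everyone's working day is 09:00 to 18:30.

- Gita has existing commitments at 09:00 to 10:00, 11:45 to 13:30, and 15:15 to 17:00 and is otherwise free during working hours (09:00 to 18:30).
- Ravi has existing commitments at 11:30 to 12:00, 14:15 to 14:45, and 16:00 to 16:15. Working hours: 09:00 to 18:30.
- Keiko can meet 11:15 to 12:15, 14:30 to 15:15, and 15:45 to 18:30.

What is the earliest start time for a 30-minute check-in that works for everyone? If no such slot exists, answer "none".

Gita free within 09:00–18:30: 10:00–11:45, 13:30–15:15, 17:00–18:30.
Ravi free within 09:00–18:30: 09:00–11:30, 12:00–14:15, 14:45–16:00, 16:15–18:30.
Gita ∩ Ravi: 10:00–11:30, 13:30–14:15, 14:45–15:15, 17:00–18:30.
Gita ∩ Ravi ∩ Keiko: 11:15–11:30, 14:45–15:15, 17:00–18:30.
Windows ≥ 30 min: 14:45–15:15, 17:00–18:30.
Earliest such window starts at 14:45.

14:45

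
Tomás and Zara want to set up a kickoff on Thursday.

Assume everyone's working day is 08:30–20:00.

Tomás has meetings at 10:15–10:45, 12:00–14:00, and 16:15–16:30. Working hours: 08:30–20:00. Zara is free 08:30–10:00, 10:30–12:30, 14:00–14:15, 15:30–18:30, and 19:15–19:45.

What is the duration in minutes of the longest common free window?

Tomás free within 08:30–20:00: 08:30–10:15, 10:45–12:00, 14:00–16:15, 16:30–20:00.
Tomás ∩ Zara: 08:30–10:00, 10:45–12:00, 14:00–14:15, 15:30–16:15, 16:30–18:30, 19:15–19:45.
Common window lengths: 90, 75, 15, 45, 120, 30 min; longest is 120.

120 minutes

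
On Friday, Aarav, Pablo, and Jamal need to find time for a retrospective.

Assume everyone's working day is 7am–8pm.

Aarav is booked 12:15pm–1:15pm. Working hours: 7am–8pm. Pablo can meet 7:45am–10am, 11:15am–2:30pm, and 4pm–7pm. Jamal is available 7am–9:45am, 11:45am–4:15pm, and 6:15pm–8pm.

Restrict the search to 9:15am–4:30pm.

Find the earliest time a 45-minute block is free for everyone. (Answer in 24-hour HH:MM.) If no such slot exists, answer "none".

13:15

Aarav free within 07:00–20:00: 07:00–12:15, 13:15–20:00.
Aarav ∩ Pablo: 07:45–10:00, 11:15–12:15, 13:15–14:30, 16:00–19:00.
Aarav ∩ Pablo ∩ Jamal: 07:45–09:45, 11:45–12:15, 13:15–14:30, 16:00–16:15, 18:15–19:00.
Restricted to 09:15–16:30: 09:15–09:45, 11:45–12:15, 13:15–14:30, 16:00–16:15.
Windows ≥ 45 min: 13:15–14:30.
Earliest such window starts at 13:15.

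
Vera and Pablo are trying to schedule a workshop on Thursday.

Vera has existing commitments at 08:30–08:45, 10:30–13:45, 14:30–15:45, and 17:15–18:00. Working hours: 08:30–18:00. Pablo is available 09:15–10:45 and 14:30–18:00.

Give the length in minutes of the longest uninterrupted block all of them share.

90 minutes

Vera free within 08:30–18:00: 08:45–10:30, 13:45–14:30, 15:45–17:15.
Vera ∩ Pablo: 09:15–10:30, 15:45–17:15.
Common window lengths: 75, 90 min; longest is 90.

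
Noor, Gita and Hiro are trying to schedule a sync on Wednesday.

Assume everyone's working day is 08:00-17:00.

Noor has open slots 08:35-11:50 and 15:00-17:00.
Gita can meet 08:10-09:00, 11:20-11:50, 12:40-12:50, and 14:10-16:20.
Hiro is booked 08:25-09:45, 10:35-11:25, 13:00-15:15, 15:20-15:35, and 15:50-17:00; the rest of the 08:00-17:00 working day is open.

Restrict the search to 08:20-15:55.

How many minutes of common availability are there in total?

Hiro free within 08:00–17:00: 08:00–08:25, 09:45–10:35, 11:25–13:00, 15:15–15:20, 15:35–15:50.
Noor ∩ Gita: 08:35–09:00, 11:20–11:50, 15:00–16:20.
Noor ∩ Gita ∩ Hiro: 11:25–11:50, 15:15–15:20, 15:35–15:50.
Restricted to 08:20–15:55: 11:25–11:50, 15:15–15:20, 15:35–15:50.
Total common minutes: 25 + 5 + 15 = 45.

45 minutes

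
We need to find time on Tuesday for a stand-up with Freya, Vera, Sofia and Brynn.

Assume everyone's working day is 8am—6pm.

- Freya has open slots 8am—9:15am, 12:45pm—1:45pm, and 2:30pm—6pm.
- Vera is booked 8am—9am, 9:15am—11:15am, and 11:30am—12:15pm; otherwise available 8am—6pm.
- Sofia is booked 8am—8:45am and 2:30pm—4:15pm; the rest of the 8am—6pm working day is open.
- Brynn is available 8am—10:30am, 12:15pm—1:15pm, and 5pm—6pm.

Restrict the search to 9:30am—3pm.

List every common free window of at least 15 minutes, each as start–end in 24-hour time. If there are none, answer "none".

Vera free within 08:00–18:00: 09:00–09:15, 11:15–11:30, 12:15–18:00.
Sofia free within 08:00–18:00: 08:45–14:30, 16:15–18:00.
Freya ∩ Vera: 09:00–09:15, 12:45–13:45, 14:30–18:00.
Freya ∩ Vera ∩ Sofia: 09:00–09:15, 12:45–13:45, 16:15–18:00.
Freya ∩ Vera ∩ Sofia ∩ Brynn: 09:00–09:15, 12:45–13:15, 17:00–18:00.
Restricted to 09:30–15:00: 12:45–13:15.
Windows ≥ 15 min: 12:45–13:15.

12:45–13:15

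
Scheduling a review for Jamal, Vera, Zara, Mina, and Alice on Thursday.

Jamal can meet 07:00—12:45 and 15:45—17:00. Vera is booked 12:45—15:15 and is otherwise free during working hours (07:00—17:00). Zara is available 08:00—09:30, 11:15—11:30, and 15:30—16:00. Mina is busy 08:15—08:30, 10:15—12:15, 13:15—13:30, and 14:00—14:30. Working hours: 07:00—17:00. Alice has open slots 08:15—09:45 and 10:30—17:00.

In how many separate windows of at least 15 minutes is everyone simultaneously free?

Vera free within 07:00–17:00: 07:00–12:45, 15:15–17:00.
Mina free within 07:00–17:00: 07:00–08:15, 08:30–10:15, 12:15–13:15, 13:30–14:00, 14:30–17:00.
Jamal ∩ Vera: 07:00–12:45, 15:45–17:00.
Jamal ∩ Vera ∩ Zara: 08:00–09:30, 11:15–11:30, 15:45–16:00.
Jamal ∩ Vera ∩ Zara ∩ Mina: 08:00–08:15, 08:30–09:30, 15:45–16:00.
Jamal ∩ Vera ∩ Zara ∩ Mina ∩ Alice: 08:30–09:30, 15:45–16:00.
Windows ≥ 15 min: 08:30–09:30, 15:45–16:00.
That's 2 windows.

2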